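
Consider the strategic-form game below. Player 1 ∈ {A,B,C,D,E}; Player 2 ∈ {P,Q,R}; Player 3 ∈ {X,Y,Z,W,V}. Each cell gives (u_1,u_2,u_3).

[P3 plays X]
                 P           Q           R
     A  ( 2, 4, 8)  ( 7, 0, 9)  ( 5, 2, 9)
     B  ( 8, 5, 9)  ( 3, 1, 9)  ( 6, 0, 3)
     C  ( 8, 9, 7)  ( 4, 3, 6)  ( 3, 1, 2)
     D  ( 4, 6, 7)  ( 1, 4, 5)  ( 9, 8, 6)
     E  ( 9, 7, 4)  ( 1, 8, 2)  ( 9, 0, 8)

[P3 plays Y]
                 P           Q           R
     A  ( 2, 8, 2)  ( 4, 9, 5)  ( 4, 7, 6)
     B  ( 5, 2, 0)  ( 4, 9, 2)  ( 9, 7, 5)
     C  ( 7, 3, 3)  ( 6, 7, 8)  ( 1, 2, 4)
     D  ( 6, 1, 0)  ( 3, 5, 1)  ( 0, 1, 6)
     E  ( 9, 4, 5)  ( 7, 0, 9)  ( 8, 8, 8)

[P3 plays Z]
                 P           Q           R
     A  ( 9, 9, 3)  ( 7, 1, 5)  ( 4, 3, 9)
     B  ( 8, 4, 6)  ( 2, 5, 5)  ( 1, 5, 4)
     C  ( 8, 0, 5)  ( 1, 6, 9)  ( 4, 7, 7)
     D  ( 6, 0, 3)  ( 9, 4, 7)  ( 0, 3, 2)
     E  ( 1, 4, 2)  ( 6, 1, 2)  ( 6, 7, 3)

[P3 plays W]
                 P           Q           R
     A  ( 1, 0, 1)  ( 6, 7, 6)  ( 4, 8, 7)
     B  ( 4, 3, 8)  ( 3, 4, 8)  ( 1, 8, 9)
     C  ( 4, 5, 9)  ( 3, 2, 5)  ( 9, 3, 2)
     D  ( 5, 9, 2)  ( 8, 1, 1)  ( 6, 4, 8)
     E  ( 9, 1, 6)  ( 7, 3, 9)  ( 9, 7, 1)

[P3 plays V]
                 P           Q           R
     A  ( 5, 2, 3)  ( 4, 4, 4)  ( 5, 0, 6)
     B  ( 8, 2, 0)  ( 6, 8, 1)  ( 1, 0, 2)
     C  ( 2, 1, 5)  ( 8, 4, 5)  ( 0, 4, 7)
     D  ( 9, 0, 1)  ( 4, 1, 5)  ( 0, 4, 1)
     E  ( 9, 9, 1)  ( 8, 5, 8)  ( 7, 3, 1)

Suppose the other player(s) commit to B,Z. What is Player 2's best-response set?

argmax u_2 = {Q,R}

u_2(P vs B,Z) = 4
u_2(Q vs B,Z) = 5
u_2(R vs B,Z) = 5
max payoff 5 at {Q,R}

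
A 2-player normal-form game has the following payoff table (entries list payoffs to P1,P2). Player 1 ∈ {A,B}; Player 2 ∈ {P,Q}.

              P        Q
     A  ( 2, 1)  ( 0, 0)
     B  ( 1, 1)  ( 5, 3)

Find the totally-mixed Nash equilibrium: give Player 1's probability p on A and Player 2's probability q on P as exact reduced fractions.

P1 indiff ⇒ q·2+(1-q)·0 = q·1+(1-q)·5 ⇒ q(1) = (1-q)(5) ⇒ q = 5/6
P2 indiff ⇒ p·1+(1-p)·1 = p·0+(1-p)·3 ⇒ p(1) = (1-p)(2) ⇒ p = 2/3

(p,q) = (2/3, 5/6)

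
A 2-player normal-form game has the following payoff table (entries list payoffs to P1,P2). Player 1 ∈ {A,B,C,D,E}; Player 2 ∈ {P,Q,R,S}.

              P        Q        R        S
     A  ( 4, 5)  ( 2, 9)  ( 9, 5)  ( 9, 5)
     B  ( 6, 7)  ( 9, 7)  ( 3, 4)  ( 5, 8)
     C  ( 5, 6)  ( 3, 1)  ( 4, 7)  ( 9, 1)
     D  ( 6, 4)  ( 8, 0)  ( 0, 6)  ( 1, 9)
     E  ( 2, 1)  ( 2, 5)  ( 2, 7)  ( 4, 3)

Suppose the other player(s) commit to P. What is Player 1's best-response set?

argmax u_1 = {B,D}

u_1(A vs P) = 4
u_1(B vs P) = 6
u_1(C vs P) = 5
u_1(D vs P) = 6
u_1(E vs P) = 2
max payoff 6 at {B,D}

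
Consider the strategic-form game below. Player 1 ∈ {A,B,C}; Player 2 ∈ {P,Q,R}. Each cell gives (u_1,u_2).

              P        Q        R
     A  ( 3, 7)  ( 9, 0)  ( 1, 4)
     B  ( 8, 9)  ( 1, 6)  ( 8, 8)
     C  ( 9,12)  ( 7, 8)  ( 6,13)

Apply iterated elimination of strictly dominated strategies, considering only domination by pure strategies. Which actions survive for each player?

P2 drop Q (P beats it: A:7>0 B:9>6 C:12>8)
P1 drop A (B beats it: P:8>3 R:8>1)
P1→{B,C} P2→{P,R}

Survivors P1:{B,C} P2:{P,R}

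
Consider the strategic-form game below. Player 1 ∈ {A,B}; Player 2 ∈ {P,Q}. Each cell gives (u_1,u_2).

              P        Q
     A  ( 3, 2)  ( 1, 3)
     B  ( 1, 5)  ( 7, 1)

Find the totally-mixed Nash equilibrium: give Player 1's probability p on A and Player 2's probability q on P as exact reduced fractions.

(p,q) = (4/5, 3/4)

P1 indiff ⇒ q·3+(1-q)·1 = q·1+(1-q)·7 ⇒ q(2) = (1-q)(6) ⇒ q = 3/4
P2 indiff ⇒ p·2+(1-p)·5 = p·3+(1-p)·1 ⇒ p(-1) = (1-p)(-4) ⇒ p = 4/5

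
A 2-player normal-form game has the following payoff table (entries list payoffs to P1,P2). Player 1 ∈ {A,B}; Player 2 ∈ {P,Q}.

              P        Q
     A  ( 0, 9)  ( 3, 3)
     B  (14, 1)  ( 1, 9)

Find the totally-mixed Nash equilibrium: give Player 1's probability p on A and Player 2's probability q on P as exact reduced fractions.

(p,q) = (4/7, 1/8)

P1 indiff ⇒ q·0+(1-q)·3 = q·14+(1-q)·1 ⇒ q(-14) = (1-q)(-2) ⇒ q = 1/8
P2 indiff ⇒ p·9+(1-p)·1 = p·3+(1-p)·9 ⇒ p(6) = (1-p)(8) ⇒ p = 4/7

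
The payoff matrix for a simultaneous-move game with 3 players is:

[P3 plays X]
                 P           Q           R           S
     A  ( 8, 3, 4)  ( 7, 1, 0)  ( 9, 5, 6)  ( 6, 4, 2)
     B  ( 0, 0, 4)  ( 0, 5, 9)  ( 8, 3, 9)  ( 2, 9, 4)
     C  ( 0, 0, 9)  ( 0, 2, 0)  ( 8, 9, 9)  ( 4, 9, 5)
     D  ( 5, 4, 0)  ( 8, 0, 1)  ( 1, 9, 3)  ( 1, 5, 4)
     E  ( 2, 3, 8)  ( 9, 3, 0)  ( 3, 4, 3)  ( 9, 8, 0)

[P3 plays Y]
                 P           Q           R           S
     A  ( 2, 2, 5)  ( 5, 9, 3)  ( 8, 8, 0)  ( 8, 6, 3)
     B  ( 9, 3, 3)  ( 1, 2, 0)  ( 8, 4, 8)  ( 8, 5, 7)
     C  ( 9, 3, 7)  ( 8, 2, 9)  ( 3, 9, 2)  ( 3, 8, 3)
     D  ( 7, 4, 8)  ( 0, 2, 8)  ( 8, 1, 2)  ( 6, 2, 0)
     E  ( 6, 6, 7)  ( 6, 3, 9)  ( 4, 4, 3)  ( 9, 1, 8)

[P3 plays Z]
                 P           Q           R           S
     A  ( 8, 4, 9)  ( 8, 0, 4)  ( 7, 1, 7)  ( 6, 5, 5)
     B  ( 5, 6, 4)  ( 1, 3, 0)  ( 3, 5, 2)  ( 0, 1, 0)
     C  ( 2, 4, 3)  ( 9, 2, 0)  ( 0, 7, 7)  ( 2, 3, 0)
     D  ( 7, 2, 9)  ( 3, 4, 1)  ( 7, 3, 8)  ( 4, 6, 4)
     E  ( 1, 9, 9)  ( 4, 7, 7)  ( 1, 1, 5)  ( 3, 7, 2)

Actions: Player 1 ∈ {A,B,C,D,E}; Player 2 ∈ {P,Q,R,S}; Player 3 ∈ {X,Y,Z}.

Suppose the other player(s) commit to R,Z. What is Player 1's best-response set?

u_1(A vs R,Z) = 7
u_1(B vs R,Z) = 3
u_1(C vs R,Z) = 0
u_1(D vs R,Z) = 7
u_1(E vs R,Z) = 1
max payoff 7 at {A,D}

argmax u_1 = {A,D}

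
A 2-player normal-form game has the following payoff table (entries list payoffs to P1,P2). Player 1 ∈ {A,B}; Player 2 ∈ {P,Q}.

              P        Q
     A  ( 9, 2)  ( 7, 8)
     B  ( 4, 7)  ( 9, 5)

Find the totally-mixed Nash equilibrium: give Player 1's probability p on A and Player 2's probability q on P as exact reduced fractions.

P1 indiff ⇒ q·9+(1-q)·7 = q·4+(1-q)·9 ⇒ q(5) = (1-q)(2) ⇒ q = 2/7
P2 indiff ⇒ p·2+(1-p)·7 = p·8+(1-p)·5 ⇒ p(-6) = (1-p)(-2) ⇒ p = 1/4

(p,q) = (1/4, 2/7)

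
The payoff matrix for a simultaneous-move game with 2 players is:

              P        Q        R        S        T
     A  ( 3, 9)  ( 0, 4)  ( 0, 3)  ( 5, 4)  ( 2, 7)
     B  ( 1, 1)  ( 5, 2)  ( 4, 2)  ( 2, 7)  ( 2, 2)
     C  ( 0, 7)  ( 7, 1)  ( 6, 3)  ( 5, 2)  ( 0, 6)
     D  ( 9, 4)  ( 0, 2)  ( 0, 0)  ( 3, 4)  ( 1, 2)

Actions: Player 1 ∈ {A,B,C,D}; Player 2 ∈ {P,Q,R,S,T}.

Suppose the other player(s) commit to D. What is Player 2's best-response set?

u_2(P vs D) = 4
u_2(Q vs D) = 2
u_2(R vs D) = 0
u_2(S vs D) = 4
u_2(T vs D) = 2
max payoff 4 at {P,S}

argmax u_2 = {P,S}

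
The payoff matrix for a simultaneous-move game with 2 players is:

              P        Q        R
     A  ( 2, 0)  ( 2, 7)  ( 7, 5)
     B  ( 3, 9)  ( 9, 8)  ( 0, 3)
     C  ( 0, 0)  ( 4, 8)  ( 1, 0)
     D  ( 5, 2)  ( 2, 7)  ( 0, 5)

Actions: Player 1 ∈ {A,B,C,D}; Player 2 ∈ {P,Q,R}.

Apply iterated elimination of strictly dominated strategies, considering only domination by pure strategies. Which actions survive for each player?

Remaining: P1:{B,D} P2:{P,Q}

P2 drop R (Q beats it: A:7>5 B:8>3 C:8>0 D:7>5)
P1 drop A (B beats it: P:3>2 Q:9>2)
P1 drop C (B beats it: P:3>0 Q:9>4)
P1→{B,D} P2→{P,Q}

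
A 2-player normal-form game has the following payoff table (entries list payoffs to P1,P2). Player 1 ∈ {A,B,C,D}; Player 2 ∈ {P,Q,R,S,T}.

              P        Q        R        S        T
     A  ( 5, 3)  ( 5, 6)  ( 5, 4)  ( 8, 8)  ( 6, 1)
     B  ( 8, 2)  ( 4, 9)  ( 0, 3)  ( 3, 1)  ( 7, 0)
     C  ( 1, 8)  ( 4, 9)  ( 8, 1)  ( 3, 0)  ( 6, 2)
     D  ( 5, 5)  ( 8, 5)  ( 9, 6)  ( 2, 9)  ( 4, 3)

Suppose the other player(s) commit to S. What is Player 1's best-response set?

P1 best: {A}

u_1(A vs S) = 8
u_1(B vs S) = 3
u_1(C vs S) = 3
u_1(D vs S) = 2
max payoff 8 at {A}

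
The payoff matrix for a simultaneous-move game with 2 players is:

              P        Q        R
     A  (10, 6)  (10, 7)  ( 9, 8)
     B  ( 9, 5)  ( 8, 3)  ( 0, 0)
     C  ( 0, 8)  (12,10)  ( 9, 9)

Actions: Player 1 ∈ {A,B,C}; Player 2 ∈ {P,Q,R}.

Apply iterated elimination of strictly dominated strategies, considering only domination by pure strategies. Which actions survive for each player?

IESDS → P1:{A,C} P2:{Q,R}

P1 drop B (A beats it: P:10>9 Q:10>8 R:9>0)
P2 drop P (Q beats it: A:7>6 C:10>8)
P1→{A,C} P2→{Q,R}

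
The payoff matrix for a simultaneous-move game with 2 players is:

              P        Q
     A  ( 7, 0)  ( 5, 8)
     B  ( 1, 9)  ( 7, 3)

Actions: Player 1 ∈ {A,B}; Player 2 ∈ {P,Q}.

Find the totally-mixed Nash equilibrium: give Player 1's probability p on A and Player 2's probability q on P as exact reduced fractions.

(p,q) = (3/7, 1/4)

P1 indiff ⇒ q·7+(1-q)·5 = q·1+(1-q)·7 ⇒ q(6) = (1-q)(2) ⇒ q = 1/4
P2 indiff ⇒ p·0+(1-p)·9 = p·8+(1-p)·3 ⇒ p(-8) = (1-p)(-6) ⇒ p = 3/7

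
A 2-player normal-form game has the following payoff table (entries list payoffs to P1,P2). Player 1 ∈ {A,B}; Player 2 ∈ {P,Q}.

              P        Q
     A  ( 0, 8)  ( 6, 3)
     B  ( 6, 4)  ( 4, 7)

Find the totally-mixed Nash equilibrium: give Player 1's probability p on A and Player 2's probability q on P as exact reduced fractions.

P1 indiff ⇒ q·0+(1-q)·6 = q·6+(1-q)·4 ⇒ q(-6) = (1-q)(-2) ⇒ q = 1/4
P2 indiff ⇒ p·8+(1-p)·4 = p·3+(1-p)·7 ⇒ p(5) = (1-p)(3) ⇒ p = 3/8

p=3/8, q=1/4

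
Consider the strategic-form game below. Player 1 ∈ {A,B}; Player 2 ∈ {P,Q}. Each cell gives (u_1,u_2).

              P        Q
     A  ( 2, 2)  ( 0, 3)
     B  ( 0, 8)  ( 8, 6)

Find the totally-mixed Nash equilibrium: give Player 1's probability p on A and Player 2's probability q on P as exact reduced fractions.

P1 indiff ⇒ q·2+(1-q)·0 = q·0+(1-q)·8 ⇒ q(2) = (1-q)(8) ⇒ q = 4/5
P2 indiff ⇒ p·2+(1-p)·8 = p·3+(1-p)·6 ⇒ p(-1) = (1-p)(-2) ⇒ p = 2/3

(p,q) = (2/3, 4/5)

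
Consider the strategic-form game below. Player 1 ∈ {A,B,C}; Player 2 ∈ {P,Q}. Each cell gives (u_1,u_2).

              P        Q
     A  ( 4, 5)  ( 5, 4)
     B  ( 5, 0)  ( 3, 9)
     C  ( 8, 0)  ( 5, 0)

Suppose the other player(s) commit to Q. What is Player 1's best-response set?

BR_1 = {A,C}

u_1(A vs Q) = 5
u_1(B vs Q) = 3
u_1(C vs Q) = 5
max payoff 5 at {A,C}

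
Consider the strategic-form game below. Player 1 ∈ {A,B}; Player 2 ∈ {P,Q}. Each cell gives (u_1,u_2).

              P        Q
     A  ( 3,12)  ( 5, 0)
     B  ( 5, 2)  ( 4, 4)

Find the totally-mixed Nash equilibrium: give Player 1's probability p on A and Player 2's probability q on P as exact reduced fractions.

P1 indiff ⇒ q·3+(1-q)·5 = q·5+(1-q)·4 ⇒ q(-2) = (1-q)(-1) ⇒ q = 1/3
P2 indiff ⇒ p·12+(1-p)·2 = p·0+(1-p)·4 ⇒ p(12) = (1-p)(2) ⇒ p = 1/7

(p,q) = (1/7, 1/3)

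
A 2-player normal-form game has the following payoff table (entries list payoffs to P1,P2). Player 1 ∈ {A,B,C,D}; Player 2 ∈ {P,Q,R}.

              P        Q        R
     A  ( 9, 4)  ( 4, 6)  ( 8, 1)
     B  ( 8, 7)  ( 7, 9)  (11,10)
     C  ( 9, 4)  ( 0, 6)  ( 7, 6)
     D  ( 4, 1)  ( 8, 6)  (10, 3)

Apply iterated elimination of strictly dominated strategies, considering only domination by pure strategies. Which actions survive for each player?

Survivors P1:{B,D} P2:{Q,R}

P2 drop P (Q beats it: A:6>4 B:9>7 C:6>4 D:6>1)
P1 drop A (B beats it: Q:7>4 R:11>8)
P1 drop C (B beats it: Q:7>0 R:11>7)
P1→{B,D} P2→{Q,R}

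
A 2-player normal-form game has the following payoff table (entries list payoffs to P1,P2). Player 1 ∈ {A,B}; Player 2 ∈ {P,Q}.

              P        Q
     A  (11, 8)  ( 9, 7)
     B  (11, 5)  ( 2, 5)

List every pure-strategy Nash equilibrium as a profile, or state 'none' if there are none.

Nash profiles: (A,P), (B,P)

(A,P): NE
(A,Q): not NE [P2→P gives 8>7]
(B,P): NE
(B,Q): not NE [P1→A gives 9>2]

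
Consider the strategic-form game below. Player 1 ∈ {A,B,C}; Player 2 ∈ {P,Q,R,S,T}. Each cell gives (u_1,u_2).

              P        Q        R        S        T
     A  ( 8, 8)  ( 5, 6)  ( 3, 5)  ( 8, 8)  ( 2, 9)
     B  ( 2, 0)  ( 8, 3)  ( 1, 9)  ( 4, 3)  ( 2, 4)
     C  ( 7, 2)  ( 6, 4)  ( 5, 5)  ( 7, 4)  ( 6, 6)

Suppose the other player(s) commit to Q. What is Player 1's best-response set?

P1 best: {B}

u_1(A vs Q) = 5
u_1(B vs Q) = 8
u_1(C vs Q) = 6
max payoff 8 at {B}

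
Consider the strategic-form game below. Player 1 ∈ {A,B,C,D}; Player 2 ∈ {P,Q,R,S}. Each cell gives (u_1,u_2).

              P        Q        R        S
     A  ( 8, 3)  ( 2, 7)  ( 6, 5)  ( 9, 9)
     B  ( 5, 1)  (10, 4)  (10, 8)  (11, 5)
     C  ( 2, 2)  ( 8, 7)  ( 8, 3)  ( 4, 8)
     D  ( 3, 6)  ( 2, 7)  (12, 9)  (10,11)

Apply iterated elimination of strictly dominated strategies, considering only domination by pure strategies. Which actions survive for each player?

P1 drop C (B beats it: P:5>2 Q:10>8 R:10>8 S:11>4)
P2 drop P (Q beats it: A:7>3 B:4>1 D:7>6)
P1 drop A (B beats it: Q:10>2 R:10>6 S:11>9)
P2 drop Q (R beats it: B:8>4 D:9>7)
P1→{B,D} P2→{R,S}

IESDS → P1:{B,D} P2:{R,S}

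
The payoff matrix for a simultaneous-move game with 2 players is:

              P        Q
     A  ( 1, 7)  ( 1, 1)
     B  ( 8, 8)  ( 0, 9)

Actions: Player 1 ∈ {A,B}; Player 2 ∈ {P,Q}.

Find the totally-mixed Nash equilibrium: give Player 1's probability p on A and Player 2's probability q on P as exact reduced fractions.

P1 mixes 1/7 on A; P2 mixes 1/8 on P

P1 indiff ⇒ q·1+(1-q)·1 = q·8+(1-q)·0 ⇒ q(-7) = (1-q)(-1) ⇒ q = 1/8
P2 indiff ⇒ p·7+(1-p)·8 = p·1+(1-p)·9 ⇒ p(6) = (1-p)(1) ⇒ p = 1/7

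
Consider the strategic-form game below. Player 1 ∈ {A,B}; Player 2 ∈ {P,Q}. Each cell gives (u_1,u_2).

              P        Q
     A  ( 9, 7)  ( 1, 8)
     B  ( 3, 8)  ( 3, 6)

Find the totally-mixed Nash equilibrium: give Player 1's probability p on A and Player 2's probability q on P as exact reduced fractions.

p=2/3, q=1/4

P1 indiff ⇒ q·9+(1-q)·1 = q·3+(1-q)·3 ⇒ q(6) = (1-q)(2) ⇒ q = 1/4
P2 indiff ⇒ p·7+(1-p)·8 = p·8+(1-p)·6 ⇒ p(-1) = (1-p)(-2) ⇒ p = 2/3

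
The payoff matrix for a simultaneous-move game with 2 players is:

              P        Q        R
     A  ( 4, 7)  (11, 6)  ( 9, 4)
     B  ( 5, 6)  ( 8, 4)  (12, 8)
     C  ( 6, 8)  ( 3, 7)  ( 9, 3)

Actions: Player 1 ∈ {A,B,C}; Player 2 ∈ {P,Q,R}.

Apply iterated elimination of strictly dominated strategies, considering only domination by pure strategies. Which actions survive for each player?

P2 drop Q (P beats it: A:7>6 B:6>4 C:8>7)
P1 drop A (B beats it: P:5>4 R:12>9)
P1→{B,C} P2→{P,R}

Survivors P1:{B,C} P2:{P,R}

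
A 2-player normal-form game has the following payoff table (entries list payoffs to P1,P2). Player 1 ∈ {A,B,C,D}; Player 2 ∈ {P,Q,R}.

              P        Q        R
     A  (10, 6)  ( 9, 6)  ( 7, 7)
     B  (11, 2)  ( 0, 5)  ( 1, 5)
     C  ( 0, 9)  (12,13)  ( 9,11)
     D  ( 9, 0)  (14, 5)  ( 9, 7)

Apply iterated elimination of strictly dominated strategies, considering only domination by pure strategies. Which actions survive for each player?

IESDS → P1:{C,D} P2:{Q,R}

P2 drop P (R beats it: A:7>6 B:5>2 C:11>9 D:7>0)
P1 drop A (C beats it: Q:12>9 R:9>7)
P1 drop B (C beats it: Q:12>0 R:9>1)
P1→{C,D} P2→{Q,R}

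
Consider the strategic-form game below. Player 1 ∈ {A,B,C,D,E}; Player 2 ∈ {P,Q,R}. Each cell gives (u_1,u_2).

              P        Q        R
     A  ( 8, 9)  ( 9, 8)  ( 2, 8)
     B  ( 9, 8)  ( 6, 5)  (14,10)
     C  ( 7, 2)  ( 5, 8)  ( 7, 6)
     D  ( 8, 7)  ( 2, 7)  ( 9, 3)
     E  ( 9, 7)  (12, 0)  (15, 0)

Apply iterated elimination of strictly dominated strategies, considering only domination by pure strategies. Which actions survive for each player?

Survivors P1:{B,E} P2:{P,R}

P1 drop A (E beats it: P:9>8 Q:12>9 R:15>2)
P1 drop C (B beats it: P:9>7 Q:6>5 R:14>7)
P1 drop D (B beats it: P:9>8 Q:6>2 R:14>9)
P2 drop Q (P beats it: B:8>5 E:7>0)
P1→{B,E} P2→{P,R}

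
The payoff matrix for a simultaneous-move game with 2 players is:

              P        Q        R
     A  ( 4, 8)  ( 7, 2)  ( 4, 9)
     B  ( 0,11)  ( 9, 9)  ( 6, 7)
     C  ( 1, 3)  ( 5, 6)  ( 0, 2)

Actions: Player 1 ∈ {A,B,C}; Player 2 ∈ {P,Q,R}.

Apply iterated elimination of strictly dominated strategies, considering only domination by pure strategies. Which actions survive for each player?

P1 drop C (A beats it: P:4>1 Q:7>5 R:4>0)
P2 drop Q (P beats it: A:8>2 B:11>9)
P1→{A,B} P2→{P,R}

IESDS → P1:{A,B} P2:{P,R}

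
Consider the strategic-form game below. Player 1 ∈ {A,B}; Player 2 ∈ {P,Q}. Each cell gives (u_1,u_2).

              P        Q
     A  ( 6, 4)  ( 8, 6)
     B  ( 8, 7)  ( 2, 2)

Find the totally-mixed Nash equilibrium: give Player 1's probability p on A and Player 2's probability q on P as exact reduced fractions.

P1 indiff ⇒ q·6+(1-q)·8 = q·8+(1-q)·2 ⇒ q(-2) = (1-q)(-6) ⇒ q = 3/4
P2 indiff ⇒ p·4+(1-p)·7 = p·6+(1-p)·2 ⇒ p(-2) = (1-p)(-5) ⇒ p = 5/7

(p,q) = (5/7, 3/4)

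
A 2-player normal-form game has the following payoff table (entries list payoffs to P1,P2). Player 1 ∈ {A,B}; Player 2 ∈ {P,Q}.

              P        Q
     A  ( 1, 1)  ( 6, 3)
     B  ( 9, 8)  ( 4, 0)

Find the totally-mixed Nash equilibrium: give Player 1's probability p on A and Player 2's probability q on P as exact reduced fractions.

P1 indiff ⇒ q·1+(1-q)·6 = q·9+(1-q)·4 ⇒ q(-8) = (1-q)(-2) ⇒ q = 1/5
P2 indiff ⇒ p·1+(1-p)·8 = p·3+(1-p)·0 ⇒ p(-2) = (1-p)(-8) ⇒ p = 4/5

p=4/5, q=1/5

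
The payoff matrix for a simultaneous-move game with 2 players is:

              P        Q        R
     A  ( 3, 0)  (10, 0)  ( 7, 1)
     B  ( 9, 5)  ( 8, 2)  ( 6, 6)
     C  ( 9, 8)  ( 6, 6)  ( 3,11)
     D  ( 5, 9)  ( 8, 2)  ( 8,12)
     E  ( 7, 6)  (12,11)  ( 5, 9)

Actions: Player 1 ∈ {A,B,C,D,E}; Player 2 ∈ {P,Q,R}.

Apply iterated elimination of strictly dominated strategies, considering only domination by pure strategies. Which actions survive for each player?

Remaining: P1:{A,D,E} P2:{Q,R}

P2 drop P (R beats it: A:1>0 B:6>5 C:11>8 D:12>9 E:9>6)
P1 drop B (A beats it: Q:10>8 R:7>6)
P1 drop C (A beats it: Q:10>6 R:7>3)
P1→{A,D,E} P2→{Q,R}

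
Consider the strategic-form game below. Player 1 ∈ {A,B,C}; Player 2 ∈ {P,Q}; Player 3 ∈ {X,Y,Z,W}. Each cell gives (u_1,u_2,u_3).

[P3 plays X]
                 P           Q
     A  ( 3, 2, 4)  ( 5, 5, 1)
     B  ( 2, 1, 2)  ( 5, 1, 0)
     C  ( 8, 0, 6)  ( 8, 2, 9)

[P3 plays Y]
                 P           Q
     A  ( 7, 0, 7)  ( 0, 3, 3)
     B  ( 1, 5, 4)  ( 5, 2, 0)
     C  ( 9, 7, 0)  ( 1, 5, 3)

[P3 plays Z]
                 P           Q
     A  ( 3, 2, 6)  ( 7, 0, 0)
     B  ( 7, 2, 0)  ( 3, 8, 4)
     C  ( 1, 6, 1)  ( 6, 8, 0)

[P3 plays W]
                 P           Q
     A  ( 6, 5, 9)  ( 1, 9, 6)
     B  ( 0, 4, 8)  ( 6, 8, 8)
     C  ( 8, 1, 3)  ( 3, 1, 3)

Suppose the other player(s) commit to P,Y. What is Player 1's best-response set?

u_1(A vs P,Y) = 7
u_1(B vs P,Y) = 1
u_1(C vs P,Y) = 9
max payoff 9 at {C}

P1 best: {C}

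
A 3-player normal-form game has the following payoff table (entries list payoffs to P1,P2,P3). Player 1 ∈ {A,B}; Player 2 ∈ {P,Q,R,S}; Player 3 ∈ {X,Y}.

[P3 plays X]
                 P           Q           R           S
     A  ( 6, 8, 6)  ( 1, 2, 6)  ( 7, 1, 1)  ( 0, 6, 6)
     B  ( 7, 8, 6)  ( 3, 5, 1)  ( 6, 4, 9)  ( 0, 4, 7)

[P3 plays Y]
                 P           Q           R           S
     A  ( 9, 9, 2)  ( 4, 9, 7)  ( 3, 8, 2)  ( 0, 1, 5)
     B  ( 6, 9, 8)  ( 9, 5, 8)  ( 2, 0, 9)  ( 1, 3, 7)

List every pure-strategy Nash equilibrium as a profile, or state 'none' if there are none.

(A,P,X): not NE [P1→B gives 7>6]
(A,P,Y): not NE [P3→X gives 6>2]
(A,Q,X): not NE [P1→B gives 3>1; P2→P gives 8>2; P3→Y gives 7>6]
(A,Q,Y): not NE [P1→B gives 9>4]
(A,R,X): not NE [P2→P gives 8>1; P3→Y gives 2>1]
(A,R,Y): not NE [P2→Q gives 9>8]
(A,S,X): not NE [P2→P gives 8>6]
(A,S,Y): not NE [P1→B gives 1>0; P2→Q gives 9>1; P3→X gives 6>5]
(B,P,X): not NE [P3→Y gives 8>6]
(B,P,Y): not NE [P1→A gives 9>6]
(B,Q,X): not NE [P2→P gives 8>5; P3→Y gives 8>1]
(B,Q,Y): not NE [P2→P gives 9>5]
(B,R,X): not NE [P1→A gives 7>6; P2→P gives 8>4]
(B,R,Y): not NE [P1→A gives 3>2; P2→P gives 9>0]
(B,S,X): not NE [P2→P gives 8>4]
(B,S,Y): not NE [P2→P gives 9>3]

Equilibria: none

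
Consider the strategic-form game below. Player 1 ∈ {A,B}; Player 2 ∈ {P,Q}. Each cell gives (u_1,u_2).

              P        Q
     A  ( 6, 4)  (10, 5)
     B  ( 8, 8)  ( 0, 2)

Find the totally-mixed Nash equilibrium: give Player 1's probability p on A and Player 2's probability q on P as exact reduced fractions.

P1 mixes 6/7 on A; P2 mixes 5/6 on P

P1 indiff ⇒ q·6+(1-q)·10 = q·8+(1-q)·0 ⇒ q(-2) = (1-q)(-10) ⇒ q = 5/6
P2 indiff ⇒ p·4+(1-p)·8 = p·5+(1-p)·2 ⇒ p(-1) = (1-p)(-6) ⇒ p = 6/7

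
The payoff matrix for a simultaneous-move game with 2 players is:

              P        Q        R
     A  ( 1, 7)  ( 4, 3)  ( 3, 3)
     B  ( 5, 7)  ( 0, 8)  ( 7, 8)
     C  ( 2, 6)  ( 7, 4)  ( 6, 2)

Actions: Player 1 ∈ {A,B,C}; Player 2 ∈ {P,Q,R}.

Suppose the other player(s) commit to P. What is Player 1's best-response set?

BR_1 = {B}

u_1(A vs P) = 1
u_1(B vs P) = 5
u_1(C vs P) = 2
max payoff 5 at {B}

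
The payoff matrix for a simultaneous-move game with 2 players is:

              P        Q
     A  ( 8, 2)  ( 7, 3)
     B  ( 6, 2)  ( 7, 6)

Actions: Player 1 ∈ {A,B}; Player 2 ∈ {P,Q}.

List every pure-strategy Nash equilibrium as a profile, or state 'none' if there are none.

(A,P): not NE [P2→Q gives 3>2]
(A,Q): NE
(B,P): not NE [P1→A gives 8>6; P2→Q gives 6>2]
(B,Q): NE

Nash profiles: (A,Q), (B,Q)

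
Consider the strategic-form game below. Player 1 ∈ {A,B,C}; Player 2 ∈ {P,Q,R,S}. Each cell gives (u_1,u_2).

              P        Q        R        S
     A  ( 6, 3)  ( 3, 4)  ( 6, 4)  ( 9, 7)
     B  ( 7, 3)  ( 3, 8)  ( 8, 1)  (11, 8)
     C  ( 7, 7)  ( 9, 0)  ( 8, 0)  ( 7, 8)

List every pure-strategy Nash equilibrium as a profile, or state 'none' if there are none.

PSNE = {(B,S)}

(A,P): not NE [P1→C gives 7>6; P2→S gives 7>3]
(A,Q): not NE [P1→C gives 9>3; P2→S gives 7>4]
(A,R): not NE [P1→C gives 8>6; P2→S gives 7>4]
(A,S): not NE [P1→B gives 11>9]
(B,P): not NE [P2→S gives 8>3]
(B,Q): not NE [P1→C gives 9>3]
(B,R): not NE [P2→S gives 8>1]
(B,S): NE
(C,P): not NE [P2→S gives 8>7]
(C,Q): not NE [P2→S gives 8>0]
(C,R): not NE [P2→S gives 8>0]
(C,S): not NE [P1→B gives 11>7]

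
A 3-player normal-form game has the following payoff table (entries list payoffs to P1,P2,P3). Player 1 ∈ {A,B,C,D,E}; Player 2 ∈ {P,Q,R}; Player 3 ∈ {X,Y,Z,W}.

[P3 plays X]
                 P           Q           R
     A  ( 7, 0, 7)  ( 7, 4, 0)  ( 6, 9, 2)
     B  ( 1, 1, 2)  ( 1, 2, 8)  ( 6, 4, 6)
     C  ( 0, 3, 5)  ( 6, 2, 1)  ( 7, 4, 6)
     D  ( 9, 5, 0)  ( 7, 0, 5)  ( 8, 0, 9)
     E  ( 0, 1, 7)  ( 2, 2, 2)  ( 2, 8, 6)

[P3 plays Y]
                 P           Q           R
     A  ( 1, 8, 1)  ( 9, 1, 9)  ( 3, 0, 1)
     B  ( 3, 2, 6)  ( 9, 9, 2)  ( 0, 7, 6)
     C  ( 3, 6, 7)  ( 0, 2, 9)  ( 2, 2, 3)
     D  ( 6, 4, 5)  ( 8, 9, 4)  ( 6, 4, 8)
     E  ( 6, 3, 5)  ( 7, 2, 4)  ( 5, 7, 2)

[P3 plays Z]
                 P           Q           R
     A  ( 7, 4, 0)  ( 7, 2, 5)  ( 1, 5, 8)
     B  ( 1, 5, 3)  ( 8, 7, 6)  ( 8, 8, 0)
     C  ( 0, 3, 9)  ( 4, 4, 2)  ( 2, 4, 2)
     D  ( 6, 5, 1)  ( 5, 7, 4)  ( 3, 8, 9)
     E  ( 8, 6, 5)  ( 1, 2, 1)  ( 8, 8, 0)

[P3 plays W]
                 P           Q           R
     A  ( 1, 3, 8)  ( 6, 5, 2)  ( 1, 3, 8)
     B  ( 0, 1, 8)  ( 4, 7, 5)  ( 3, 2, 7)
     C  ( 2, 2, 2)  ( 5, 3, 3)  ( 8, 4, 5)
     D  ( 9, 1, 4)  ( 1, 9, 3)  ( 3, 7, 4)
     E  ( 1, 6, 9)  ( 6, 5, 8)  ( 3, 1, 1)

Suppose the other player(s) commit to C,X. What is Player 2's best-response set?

BR_2 = {R}

u_2(P vs C,X) = 3
u_2(Q vs C,X) = 2
u_2(R vs C,X) = 4
max payoff 4 at {R}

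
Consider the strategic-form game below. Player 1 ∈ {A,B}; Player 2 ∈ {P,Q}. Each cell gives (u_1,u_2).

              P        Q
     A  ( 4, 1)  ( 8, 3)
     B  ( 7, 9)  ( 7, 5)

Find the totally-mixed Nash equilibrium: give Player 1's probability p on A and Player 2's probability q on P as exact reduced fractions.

P1 indiff ⇒ q·4+(1-q)·8 = q·7+(1-q)·7 ⇒ q(-3) = (1-q)(-1) ⇒ q = 1/4
P2 indiff ⇒ p·1+(1-p)·9 = p·3+(1-p)·5 ⇒ p(-2) = (1-p)(-4) ⇒ p = 2/3

P1 mixes 2/3 on A; P2 mixes 1/4 on P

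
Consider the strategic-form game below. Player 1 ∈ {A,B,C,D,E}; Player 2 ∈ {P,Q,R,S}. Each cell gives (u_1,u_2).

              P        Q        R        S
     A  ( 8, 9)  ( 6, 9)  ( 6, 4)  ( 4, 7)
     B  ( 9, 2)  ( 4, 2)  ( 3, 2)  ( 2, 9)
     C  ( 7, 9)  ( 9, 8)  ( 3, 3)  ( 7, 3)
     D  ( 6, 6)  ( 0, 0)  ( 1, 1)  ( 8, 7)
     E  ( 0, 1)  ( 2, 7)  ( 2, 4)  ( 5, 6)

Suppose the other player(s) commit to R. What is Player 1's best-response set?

u_1(A vs R) = 6
u_1(B vs R) = 3
u_1(C vs R) = 3
u_1(D vs R) = 1
u_1(E vs R) = 2
max payoff 6 at {A}

argmax u_1 = {A}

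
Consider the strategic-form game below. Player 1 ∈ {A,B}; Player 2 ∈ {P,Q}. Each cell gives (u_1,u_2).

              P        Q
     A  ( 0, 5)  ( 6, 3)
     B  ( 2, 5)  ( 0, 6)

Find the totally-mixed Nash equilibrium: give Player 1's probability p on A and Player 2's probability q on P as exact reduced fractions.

P1 indiff ⇒ q·0+(1-q)·6 = q·2+(1-q)·0 ⇒ q(-2) = (1-q)(-6) ⇒ q = 3/4
P2 indiff ⇒ p·5+(1-p)·5 = p·3+(1-p)·6 ⇒ p(2) = (1-p)(1) ⇒ p = 1/3

P1 mixes 1/3 on A; P2 mixes 3/4 on P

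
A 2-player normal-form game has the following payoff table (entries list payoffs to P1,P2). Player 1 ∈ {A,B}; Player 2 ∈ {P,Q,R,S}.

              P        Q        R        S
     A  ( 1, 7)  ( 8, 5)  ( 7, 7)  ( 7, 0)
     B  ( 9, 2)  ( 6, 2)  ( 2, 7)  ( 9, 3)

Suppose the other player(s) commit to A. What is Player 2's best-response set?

argmax u_2 = {P,R}

u_2(P vs A) = 7
u_2(Q vs A) = 5
u_2(R vs A) = 7
u_2(S vs A) = 0
max payoff 7 at {P,R}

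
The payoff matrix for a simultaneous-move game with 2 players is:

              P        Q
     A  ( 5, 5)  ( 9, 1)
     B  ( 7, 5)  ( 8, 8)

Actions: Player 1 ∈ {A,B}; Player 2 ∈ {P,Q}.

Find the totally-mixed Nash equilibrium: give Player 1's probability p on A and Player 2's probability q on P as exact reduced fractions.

P1 indiff ⇒ q·5+(1-q)·9 = q·7+(1-q)·8 ⇒ q(-2) = (1-q)(-1) ⇒ q = 1/3
P2 indiff ⇒ p·5+(1-p)·5 = p·1+(1-p)·8 ⇒ p(4) = (1-p)(3) ⇒ p = 3/7

(p,q) = (3/7, 1/3)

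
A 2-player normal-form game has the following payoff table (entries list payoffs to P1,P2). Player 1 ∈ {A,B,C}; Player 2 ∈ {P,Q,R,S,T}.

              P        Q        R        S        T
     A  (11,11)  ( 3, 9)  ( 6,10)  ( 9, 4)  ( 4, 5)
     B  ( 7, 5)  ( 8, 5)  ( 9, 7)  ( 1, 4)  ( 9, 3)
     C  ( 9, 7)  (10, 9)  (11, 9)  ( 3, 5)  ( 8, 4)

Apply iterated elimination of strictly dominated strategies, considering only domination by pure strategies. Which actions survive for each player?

Survivors P1:{A,C} P2:{P,Q,R}

P2 drop S (P beats it: A:11>4 B:5>4 C:7>5)
P2 drop T (P beats it: A:11>5 B:5>3 C:7>4)
P1 drop B (C beats it: P:9>7 Q:10>8 R:11>9)
P1→{A,C} P2→{P,Q,R}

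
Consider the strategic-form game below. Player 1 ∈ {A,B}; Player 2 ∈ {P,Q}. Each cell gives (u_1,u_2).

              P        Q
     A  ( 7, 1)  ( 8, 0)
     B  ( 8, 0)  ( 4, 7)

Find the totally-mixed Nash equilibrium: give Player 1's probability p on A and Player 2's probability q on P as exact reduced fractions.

P1 indiff ⇒ q·7+(1-q)·8 = q·8+(1-q)·4 ⇒ q(-1) = (1-q)(-4) ⇒ q = 4/5
P2 indiff ⇒ p·1+(1-p)·0 = p·0+(1-p)·7 ⇒ p(1) = (1-p)(7) ⇒ p = 7/8

p=7/8, q=4/5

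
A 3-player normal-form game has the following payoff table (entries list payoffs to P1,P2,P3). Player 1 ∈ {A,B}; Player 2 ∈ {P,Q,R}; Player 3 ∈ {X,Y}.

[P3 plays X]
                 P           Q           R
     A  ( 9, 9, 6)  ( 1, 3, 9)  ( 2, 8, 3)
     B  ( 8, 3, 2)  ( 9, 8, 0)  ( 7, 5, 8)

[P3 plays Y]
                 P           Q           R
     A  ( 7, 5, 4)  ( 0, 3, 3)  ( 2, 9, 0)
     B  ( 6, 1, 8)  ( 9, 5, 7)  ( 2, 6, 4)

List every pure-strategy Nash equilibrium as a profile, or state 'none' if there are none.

(A,P,X): NE
(A,P,Y): not NE [P2→R gives 9>5; P3→X gives 6>4]
(A,Q,X): not NE [P1→B gives 9>1; P2→P gives 9>3]
(A,Q,Y): not NE [P1→B gives 9>0; P2→R gives 9>3; P3→X gives 9>3]
(A,R,X): not NE [P1→B gives 7>2; P2→P gives 9>8]
(A,R,Y): not NE [P3→X gives 3>0]
(B,P,X): not NE [P1→A gives 9>8; P2→Q gives 8>3; P3→Y gives 8>2]
(B,P,Y): not NE [P1→A gives 7>6; P2→R gives 6>1]
(B,Q,X): not NE [P3→Y gives 7>0]
(B,Q,Y): not NE [P2→R gives 6>5]
(B,R,X): not NE [P2→Q gives 8>5]
(B,R,Y): not NE [P3→X gives 8>4]

PSNE = {(A,P,X)}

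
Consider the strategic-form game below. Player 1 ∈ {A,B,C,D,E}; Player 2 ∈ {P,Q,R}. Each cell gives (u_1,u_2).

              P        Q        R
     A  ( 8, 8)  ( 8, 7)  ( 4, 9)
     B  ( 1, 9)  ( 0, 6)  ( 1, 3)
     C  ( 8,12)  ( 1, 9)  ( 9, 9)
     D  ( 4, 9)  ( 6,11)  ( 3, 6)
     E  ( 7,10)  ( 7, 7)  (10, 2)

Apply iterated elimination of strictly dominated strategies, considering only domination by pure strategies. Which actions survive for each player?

P1 drop B (A beats it: P:8>1 Q:8>0 R:4>1)
P1 drop D (A beats it: P:8>4 Q:8>6 R:4>3)
P2 drop Q (P beats it: A:8>7 C:12>9 E:10>7)
P1→{A,C,E} P2→{P,R}

IESDS → P1:{A,C,E} P2:{P,R}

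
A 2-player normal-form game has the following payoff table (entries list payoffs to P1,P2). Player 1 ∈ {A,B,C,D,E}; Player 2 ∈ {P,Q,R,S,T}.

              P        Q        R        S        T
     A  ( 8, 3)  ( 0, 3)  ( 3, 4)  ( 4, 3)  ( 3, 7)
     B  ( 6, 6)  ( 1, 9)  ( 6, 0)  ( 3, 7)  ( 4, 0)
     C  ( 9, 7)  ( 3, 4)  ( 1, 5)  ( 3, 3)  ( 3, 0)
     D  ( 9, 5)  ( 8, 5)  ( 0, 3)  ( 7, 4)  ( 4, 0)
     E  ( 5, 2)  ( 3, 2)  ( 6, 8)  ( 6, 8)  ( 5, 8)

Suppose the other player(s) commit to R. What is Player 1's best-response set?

argmax u_1 = {B,E}

u_1(A vs R) = 3
u_1(B vs R) = 6
u_1(C vs R) = 1
u_1(D vs R) = 0
u_1(E vs R) = 6
max payoff 6 at {B,E}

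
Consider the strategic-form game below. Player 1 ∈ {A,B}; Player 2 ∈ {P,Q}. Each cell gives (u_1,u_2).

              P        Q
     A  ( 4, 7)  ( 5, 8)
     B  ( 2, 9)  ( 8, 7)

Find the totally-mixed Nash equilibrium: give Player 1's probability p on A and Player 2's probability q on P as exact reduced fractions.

P1 indiff ⇒ q·4+(1-q)·5 = q·2+(1-q)·8 ⇒ q(2) = (1-q)(3) ⇒ q = 3/5
P2 indiff ⇒ p·7+(1-p)·9 = p·8+(1-p)·7 ⇒ p(-1) = (1-p)(-2) ⇒ p = 2/3

(p,q) = (2/3, 3/5)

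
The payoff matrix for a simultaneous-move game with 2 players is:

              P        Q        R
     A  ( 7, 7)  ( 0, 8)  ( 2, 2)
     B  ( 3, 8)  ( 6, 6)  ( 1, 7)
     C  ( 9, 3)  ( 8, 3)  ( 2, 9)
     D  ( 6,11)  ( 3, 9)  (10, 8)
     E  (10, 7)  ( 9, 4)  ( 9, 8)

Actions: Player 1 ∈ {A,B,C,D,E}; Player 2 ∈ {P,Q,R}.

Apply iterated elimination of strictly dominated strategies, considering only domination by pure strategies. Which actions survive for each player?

IESDS → P1:{D,E} P2:{P,R}

P1 drop A (E beats it: P:10>7 Q:9>0 R:9>2)
P1 drop B (C beats it: P:9>3 Q:8>6 R:2>1)
P1 drop C (E beats it: P:10>9 Q:9>8 R:9>2)
P2 drop Q (P beats it: D:11>9 E:7>4)
P1→{D,E} P2→{P,R}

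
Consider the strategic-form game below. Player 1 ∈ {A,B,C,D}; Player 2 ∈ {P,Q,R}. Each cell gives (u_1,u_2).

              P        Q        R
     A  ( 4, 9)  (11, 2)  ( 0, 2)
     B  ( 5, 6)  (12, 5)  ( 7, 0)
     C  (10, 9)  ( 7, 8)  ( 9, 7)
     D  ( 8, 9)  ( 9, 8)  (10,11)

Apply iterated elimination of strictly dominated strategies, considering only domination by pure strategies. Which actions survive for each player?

Survivors P1:{C,D} P2:{P,R}

P1 drop A (B beats it: P:5>4 Q:12>11 R:7>0)
P2 drop Q (P beats it: B:6>5 C:9>8 D:9>8)
P1 drop B (C beats it: P:10>5 R:9>7)
P1→{C,D} P2→{P,R}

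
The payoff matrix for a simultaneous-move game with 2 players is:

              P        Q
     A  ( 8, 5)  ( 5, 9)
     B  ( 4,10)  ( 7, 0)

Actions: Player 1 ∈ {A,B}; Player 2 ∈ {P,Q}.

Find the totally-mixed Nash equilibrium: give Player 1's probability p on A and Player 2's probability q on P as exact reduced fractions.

P1 indiff ⇒ q·8+(1-q)·5 = q·4+(1-q)·7 ⇒ q(4) = (1-q)(2) ⇒ q = 1/3
P2 indiff ⇒ p·5+(1-p)·10 = p·9+(1-p)·0 ⇒ p(-4) = (1-p)(-10) ⇒ p = 5/7

(p,q) = (5/7, 1/3)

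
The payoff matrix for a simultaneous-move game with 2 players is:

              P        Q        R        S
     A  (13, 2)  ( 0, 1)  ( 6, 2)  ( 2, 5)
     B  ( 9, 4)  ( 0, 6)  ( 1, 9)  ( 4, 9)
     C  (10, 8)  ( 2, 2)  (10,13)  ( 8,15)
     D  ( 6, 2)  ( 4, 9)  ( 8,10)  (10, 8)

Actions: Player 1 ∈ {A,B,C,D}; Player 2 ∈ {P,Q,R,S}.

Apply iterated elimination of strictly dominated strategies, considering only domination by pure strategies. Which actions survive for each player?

Remaining: P1:{C,D} P2:{R,S}

P1 drop B (C beats it: P:10>9 Q:2>0 R:10>1 S:8>4)
P2 drop P (S beats it: A:5>2 C:15>8 D:8>2)
P1 drop A (C beats it: Q:2>0 R:10>6 S:8>2)
P2 drop Q (R beats it: C:13>2 D:10>9)
P1→{C,D} P2→{R,S}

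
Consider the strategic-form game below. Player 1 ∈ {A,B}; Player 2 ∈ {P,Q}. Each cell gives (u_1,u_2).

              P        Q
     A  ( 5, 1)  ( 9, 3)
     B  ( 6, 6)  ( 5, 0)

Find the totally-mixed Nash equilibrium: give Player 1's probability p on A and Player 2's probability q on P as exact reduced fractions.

p=3/4, q=4/5

P1 indiff ⇒ q·5+(1-q)·9 = q·6+(1-q)·5 ⇒ q(-1) = (1-q)(-4) ⇒ q = 4/5
P2 indiff ⇒ p·1+(1-p)·6 = p·3+(1-p)·0 ⇒ p(-2) = (1-p)(-6) ⇒ p = 3/4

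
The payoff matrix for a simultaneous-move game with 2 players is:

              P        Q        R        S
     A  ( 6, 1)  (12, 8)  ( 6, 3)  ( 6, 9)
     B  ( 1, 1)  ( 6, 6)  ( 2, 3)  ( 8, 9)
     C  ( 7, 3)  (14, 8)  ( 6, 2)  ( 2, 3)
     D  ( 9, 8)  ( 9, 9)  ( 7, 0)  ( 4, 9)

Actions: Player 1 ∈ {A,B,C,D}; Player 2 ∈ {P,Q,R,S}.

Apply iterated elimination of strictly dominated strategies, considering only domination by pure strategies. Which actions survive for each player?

IESDS → P1:{A,B,C} P2:{Q,S}

P2 drop P (Q beats it: A:8>1 B:6>1 C:8>3 D:9>8)
P2 drop R (Q beats it: A:8>3 B:6>3 C:8>2 D:9>0)
P1 drop D (A beats it: Q:12>9 S:6>4)
P1→{A,B,C} P2→{Q,S}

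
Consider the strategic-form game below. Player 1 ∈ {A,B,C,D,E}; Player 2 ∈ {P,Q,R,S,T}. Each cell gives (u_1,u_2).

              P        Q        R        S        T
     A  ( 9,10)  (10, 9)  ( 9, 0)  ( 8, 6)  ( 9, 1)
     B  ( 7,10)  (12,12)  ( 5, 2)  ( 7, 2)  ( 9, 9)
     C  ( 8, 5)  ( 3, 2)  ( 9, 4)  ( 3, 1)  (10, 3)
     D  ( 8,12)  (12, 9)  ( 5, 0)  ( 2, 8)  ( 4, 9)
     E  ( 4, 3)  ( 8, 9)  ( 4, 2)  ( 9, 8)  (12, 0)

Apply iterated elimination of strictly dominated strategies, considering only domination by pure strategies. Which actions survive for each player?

P2 drop R (P beats it: A:10>0 B:10>2 C:5>4 D:12>0 E:3>2)
P2 drop S (Q beats it: A:9>6 B:12>2 C:2>1 D:9>8 E:9>8)
P2 drop T (P beats it: A:10>1 B:10>9 C:5>3 D:12>9 E:3>0)
P1 drop C (A beats it: P:9>8 Q:10>3)
P1 drop E (A beats it: P:9>4 Q:10>8)
P1→{A,B,D} P2→{P,Q}

IESDS → P1:{A,B,D} P2:{P,Q}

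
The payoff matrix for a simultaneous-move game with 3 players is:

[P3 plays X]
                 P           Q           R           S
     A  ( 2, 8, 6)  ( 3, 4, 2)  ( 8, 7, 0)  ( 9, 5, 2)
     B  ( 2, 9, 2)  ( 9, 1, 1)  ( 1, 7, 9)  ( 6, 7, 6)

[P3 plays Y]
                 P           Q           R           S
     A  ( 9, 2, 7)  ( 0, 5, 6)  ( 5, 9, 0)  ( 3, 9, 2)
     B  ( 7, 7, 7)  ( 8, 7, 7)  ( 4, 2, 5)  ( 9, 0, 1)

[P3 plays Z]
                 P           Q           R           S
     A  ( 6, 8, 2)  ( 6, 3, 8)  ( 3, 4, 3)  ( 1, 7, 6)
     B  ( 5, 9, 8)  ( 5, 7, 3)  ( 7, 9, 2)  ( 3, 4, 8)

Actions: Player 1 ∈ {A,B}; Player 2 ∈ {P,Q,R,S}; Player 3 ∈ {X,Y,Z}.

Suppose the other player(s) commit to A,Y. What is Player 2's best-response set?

u_2(P vs A,Y) = 2
u_2(Q vs A,Y) = 5
u_2(R vs A,Y) = 9
u_2(S vs A,Y) = 9
max payoff 9 at {R,S}

BR_2 = {R,S}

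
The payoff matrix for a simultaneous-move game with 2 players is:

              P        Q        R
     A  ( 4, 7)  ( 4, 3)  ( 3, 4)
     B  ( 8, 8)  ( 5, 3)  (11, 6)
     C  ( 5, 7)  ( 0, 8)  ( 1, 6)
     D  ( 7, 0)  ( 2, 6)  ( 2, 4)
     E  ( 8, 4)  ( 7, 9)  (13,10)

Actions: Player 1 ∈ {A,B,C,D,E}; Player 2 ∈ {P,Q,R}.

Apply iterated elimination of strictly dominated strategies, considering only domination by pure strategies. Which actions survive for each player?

Survivors P1:{B,E} P2:{P,R}

P1 drop A (B beats it: P:8>4 Q:5>4 R:11>3)
P1 drop C (B beats it: P:8>5 Q:5>0 R:11>1)
P1 drop D (B beats it: P:8>7 Q:5>2 R:11>2)
P2 drop Q (R beats it: B:6>3 E:10>9)
P1→{B,E} P2→{P,R}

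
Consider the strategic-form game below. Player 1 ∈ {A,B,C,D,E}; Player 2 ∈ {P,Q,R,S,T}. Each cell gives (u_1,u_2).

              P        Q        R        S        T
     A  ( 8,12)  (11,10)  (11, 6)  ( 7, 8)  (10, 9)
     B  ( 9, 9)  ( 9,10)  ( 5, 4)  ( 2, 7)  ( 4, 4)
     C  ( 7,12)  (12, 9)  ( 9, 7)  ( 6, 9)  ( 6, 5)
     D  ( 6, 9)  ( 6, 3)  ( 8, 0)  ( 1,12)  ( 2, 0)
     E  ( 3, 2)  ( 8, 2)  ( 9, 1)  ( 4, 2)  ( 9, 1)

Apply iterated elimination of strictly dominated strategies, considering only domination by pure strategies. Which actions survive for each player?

Survivors P1:{A,B,C} P2:{P,Q}

P1 drop D (A beats it: P:8>6 Q:11>6 R:11>8 S:7>1 T:10>2)
P1 drop E (A beats it: P:8>3 Q:11>8 R:11>9 S:7>4 T:10>9)
P2 drop R (P beats it: A:12>6 B:9>4 C:12>7)
P2 drop S (P beats it: A:12>8 B:9>7 C:12>9)
P2 drop T (P beats it: A:12>9 B:9>4 C:12>5)
P1→{A,B,C} P2→{P,Q}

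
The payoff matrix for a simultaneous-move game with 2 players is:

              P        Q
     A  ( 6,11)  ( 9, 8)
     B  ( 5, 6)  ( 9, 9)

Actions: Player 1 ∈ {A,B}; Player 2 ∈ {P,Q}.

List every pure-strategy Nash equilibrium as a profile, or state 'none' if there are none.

(A,P): NE
(A,Q): not NE [P2→P gives 11>8]
(B,P): not NE [P1→A gives 6>5; P2→Q gives 9>6]
(B,Q): NE

NE set: (A,P), (B,Q)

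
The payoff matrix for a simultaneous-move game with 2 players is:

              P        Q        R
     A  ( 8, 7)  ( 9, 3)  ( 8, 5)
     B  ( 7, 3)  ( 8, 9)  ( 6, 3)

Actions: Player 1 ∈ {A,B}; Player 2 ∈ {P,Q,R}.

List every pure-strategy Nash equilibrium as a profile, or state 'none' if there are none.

(A,P): NE
(A,Q): not NE [P2→P gives 7>3]
(A,R): not NE [P2→P gives 7>5]
(B,P): not NE [P1→A gives 8>7; P2→Q gives 9>3]
(B,Q): not NE [P1→A gives 9>8]
(B,R): not NE [P1→A gives 8>6; P2→Q gives 9>3]

Nash profiles: (A,P)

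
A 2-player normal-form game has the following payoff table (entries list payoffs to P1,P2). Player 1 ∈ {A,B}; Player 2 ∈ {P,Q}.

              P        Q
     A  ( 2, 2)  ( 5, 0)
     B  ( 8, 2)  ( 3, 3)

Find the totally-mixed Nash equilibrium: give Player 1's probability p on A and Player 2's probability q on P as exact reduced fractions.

P1 indiff ⇒ q·2+(1-q)·5 = q·8+(1-q)·3 ⇒ q(-6) = (1-q)(-2) ⇒ q = 1/4
P2 indiff ⇒ p·2+(1-p)·2 = p·0+(1-p)·3 ⇒ p(2) = (1-p)(1) ⇒ p = 1/3

(p,q) = (1/3, 1/4)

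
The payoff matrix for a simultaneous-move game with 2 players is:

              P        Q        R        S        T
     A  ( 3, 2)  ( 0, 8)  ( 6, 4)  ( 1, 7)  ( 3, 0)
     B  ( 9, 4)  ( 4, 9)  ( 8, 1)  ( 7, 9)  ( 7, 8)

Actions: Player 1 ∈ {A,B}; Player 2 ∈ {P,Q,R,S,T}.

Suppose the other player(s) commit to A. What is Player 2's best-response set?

u_2(P vs A) = 2
u_2(Q vs A) = 8
u_2(R vs A) = 4
u_2(S vs A) = 7
u_2(T vs A) = 0
max payoff 8 at {Q}

P2 best: {Q}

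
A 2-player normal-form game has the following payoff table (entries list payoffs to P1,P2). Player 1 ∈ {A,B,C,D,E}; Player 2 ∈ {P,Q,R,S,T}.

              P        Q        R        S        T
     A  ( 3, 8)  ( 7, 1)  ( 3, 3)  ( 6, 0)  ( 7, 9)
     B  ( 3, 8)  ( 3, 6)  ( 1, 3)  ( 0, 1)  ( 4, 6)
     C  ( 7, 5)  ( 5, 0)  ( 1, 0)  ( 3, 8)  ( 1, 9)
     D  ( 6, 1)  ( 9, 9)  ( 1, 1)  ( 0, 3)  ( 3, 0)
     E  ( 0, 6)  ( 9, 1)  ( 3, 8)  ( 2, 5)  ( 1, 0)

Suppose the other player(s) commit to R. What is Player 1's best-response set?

u_1(A vs R) = 3
u_1(B vs R) = 1
u_1(C vs R) = 1
u_1(D vs R) = 1
u_1(E vs R) = 3
max payoff 3 at {A,E}

argmax u_1 = {A,E}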